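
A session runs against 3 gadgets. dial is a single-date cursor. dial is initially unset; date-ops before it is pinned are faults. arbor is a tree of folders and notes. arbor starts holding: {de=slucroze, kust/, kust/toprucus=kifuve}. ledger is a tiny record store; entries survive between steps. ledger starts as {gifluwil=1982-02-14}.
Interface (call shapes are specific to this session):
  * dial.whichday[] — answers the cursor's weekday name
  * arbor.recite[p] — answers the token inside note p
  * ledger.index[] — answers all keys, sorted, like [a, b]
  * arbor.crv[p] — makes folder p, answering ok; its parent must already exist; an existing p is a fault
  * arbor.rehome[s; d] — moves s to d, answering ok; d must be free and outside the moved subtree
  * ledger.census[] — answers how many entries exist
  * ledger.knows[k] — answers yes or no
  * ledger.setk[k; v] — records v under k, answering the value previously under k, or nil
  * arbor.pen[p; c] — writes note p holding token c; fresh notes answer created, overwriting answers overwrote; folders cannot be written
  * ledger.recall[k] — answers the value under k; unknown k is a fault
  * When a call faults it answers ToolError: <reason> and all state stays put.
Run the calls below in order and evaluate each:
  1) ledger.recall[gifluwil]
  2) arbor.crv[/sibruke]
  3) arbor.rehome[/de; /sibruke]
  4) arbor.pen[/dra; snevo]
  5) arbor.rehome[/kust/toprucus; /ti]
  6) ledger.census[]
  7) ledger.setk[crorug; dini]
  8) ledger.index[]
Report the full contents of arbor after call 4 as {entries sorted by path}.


Answer: {de=slucroze, dra=snevo, kust/, kust/toprucus=kifuve, sibruke/}

Derivation:
Step: ledger.recall[k=gifluwil]
Result: 1982-02-14
Step: arbor.crv[p=/sibruke]
Result: ok
Step: arbor.rehome[s=/de; d=/sibruke]
Result: ToolError: exists
Step: arbor.pen[p=/dra; c=snevo]
Result: created
Step: arbor.rehome[s=/kust/toprucus; d=/ti]
Result: ok
Step: ledger.census[]
Result: 1
Step: ledger.setk[k=crorug; v=dini]
Result: nil
Step: ledger.index[]
Result: [crorug, gifluwil]


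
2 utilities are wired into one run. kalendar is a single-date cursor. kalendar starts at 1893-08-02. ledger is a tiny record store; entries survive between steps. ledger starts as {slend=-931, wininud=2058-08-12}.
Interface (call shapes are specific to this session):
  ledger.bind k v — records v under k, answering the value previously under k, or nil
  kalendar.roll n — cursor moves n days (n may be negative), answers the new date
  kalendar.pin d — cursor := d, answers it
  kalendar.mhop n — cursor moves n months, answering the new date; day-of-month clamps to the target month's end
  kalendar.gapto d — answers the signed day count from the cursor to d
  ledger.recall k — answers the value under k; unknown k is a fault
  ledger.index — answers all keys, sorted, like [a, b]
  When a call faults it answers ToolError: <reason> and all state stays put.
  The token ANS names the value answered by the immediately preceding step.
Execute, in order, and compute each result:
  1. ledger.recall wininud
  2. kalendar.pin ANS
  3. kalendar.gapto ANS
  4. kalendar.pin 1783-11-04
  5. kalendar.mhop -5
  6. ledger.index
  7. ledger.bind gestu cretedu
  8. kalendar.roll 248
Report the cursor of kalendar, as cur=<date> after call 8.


Answer: cur=1784-02-07

Derivation:
Do: recall[k=wininud]
See: 2058-08-12
Do: pin[d=ANS]
See: 2058-08-12
Do: gapto[d=ANS]
See: 0
Do: pin[d=1783-11-04]
See: 1783-11-04
Do: mhop[n=-5]
See: 1783-06-04
Do: index[]
See: [slend, wininud]
Do: bind[k=gestu; v=cretedu]
See: nil
Do: roll[n=248]
See: 1784-02-07


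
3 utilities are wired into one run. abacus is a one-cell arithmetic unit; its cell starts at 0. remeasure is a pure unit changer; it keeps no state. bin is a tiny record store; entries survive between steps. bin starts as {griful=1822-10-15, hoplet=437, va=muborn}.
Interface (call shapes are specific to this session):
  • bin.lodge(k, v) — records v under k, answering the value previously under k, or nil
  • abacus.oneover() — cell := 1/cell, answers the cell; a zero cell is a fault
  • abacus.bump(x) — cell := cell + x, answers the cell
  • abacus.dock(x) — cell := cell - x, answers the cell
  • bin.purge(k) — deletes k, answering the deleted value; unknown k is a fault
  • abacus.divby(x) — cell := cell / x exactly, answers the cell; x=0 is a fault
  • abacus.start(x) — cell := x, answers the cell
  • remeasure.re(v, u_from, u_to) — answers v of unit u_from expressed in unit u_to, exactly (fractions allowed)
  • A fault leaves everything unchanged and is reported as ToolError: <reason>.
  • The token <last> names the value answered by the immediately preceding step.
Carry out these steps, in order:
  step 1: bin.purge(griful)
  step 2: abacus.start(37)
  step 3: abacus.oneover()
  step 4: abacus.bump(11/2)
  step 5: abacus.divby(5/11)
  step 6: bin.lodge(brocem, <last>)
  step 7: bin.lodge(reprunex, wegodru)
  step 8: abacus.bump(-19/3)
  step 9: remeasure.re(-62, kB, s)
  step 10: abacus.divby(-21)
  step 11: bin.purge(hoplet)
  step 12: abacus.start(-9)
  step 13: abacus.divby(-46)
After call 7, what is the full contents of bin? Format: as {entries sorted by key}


>> purge(k→griful)
<< 1822-10-15
>> start(x→37)
<< 37
>> oneover()
<< 1/37
>> bump(x→11/2)
<< 409/74
>> divby(x→5/11)
<< 4499/370
>> lodge(k→brocem, v→<last>)
<< nil
>> lodge(k→reprunex, v→wegodru)
<< nil
>> bump(x→-19/3)
<< 6467/1110
>> re(v→-62, u_from→kB, u_to→s)
<< ToolError: incompatible units
>> divby(x→-21)
<< -6467/23310
>> purge(k→hoplet)
<< 437
>> start(x→-9)
<< -9
>> divby(x→-46)
<< 9/46

Answer: {brocem=4499/370, hoplet=437, reprunex=wegodru, va=muborn}


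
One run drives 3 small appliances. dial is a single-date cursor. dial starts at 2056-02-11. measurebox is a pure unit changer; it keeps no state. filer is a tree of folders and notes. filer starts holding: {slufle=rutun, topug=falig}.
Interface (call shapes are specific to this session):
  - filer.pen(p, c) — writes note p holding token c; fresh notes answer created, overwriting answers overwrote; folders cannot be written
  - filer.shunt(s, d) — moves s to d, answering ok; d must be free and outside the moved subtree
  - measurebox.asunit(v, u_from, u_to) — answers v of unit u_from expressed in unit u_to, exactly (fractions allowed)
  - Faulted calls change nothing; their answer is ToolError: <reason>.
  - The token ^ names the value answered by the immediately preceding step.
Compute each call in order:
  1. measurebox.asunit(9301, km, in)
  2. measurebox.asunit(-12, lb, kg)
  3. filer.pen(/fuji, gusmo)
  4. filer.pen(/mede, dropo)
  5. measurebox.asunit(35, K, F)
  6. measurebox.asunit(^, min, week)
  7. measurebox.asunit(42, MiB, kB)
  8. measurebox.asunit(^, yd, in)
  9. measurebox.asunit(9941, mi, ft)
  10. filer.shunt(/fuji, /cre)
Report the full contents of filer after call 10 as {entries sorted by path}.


Then measurebox.asunit with v→9301, u_from→km, u_to→in: 46505000000/127.
Next I call measurebox.asunit with v→-12, u_from→lb, u_to→kg, yielding -136077711/25000000.
Invoking filer.pen with p→/fuji, c→gusmo, and observe created.
I call filer.pen with p→/mede, c→dropo, yielding created.
Now I run measurebox.asunit with v→35, u_from→K, u_to→F, — result: -39667/100.
Using measurebox.asunit with v→^, u_from→min, u_to→week, yielding -39667/1008000.
I call measurebox.asunit with v→42, u_from→MiB, u_to→kB, and get 5505024/125.
Next I call measurebox.asunit with v→^, u_from→yd, u_to→in, and observe 198180864/125.
Now I run measurebox.asunit with v→9941, u_from→mi, u_to→ft, giving 52488480.
Invoking filer.shunt with s→/fuji, d→/cre, which returns ok.

Answer: {cre=gusmo, mede=dropo, slufle=rutun, topug=falig}


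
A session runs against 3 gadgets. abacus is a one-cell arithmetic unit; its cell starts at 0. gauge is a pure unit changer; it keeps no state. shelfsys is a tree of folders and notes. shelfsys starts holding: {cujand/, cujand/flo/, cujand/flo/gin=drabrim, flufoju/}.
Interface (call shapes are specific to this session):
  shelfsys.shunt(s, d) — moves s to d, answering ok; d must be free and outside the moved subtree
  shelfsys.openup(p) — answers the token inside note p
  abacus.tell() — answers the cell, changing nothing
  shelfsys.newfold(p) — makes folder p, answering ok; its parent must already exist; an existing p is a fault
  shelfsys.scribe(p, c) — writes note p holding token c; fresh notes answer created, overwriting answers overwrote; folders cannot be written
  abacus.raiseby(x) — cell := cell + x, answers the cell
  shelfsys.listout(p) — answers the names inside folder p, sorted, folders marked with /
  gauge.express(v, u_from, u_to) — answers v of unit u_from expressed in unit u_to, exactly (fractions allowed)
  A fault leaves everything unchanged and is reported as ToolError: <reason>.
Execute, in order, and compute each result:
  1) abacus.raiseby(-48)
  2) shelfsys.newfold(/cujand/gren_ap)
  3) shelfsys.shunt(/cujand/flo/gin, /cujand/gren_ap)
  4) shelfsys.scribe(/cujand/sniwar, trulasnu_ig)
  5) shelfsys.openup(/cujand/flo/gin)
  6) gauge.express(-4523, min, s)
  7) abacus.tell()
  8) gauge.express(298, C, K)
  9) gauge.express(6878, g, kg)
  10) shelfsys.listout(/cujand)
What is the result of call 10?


Answer: [flo/, gren_ap/, sniwar]

Derivation:
-> abacus.raiseby(x: -48)
<- -48
-> shelfsys.newfold(p: /cujand/gren_ap)
<- ok
-> shelfsys.shunt(s: /cujand/flo/gin, d: /cujand/gren_ap)
<- ToolError: exists
-> shelfsys.scribe(p: /cujand/sniwar, c: trulasnu_ig)
<- created
-> shelfsys.openup(p: /cujand/flo/gin)
<- drabrim
-> gauge.express(v: -4523, u_from: min, u_to: s)
<- -271380
-> abacus.tell()
<- -48
-> gauge.express(v: 298, u_from: C, u_to: K)
<- 11423/20
-> gauge.express(v: 6878, u_from: g, u_to: kg)
<- 3439/500
-> shelfsys.listout(p: /cujand)
<- [flo/, gren_ap/, sniwar]


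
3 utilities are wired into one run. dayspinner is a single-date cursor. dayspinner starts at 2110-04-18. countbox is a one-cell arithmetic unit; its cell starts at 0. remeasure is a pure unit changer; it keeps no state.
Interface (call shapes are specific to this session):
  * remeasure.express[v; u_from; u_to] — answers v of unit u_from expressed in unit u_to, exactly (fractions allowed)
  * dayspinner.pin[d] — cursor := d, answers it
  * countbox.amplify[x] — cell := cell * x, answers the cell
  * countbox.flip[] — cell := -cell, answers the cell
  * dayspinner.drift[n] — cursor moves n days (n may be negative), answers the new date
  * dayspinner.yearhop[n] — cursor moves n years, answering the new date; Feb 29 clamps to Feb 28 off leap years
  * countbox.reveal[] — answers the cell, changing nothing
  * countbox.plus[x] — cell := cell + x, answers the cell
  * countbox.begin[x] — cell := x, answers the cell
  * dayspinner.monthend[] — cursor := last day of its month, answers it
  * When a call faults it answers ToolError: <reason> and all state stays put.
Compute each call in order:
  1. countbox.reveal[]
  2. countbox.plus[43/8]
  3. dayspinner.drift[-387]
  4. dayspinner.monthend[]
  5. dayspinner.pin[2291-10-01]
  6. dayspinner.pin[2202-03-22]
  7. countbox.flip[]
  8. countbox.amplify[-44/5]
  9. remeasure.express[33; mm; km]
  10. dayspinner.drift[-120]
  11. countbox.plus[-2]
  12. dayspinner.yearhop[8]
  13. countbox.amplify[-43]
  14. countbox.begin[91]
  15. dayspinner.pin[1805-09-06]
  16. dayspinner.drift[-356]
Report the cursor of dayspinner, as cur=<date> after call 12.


Do: reveal[]
See: 0
Do: plus[x=43/8]
See: 43/8
Do: drift[n=-387]
See: 2109-03-27
Do: monthend[]
See: 2109-03-31
Do: pin[d=2291-10-01]
See: 2291-10-01
Do: pin[d=2202-03-22]
See: 2202-03-22
Do: flip[]
See: -43/8
Do: amplify[x=-44/5]
See: 473/10
Do: express[v=33; u_from=mm; u_to=km]
See: 33/1000000
Do: drift[n=-120]
See: 2201-11-22
Do: plus[x=-2]
See: 453/10
Do: yearhop[n=8]
See: 2209-11-22
Do: amplify[x=-43]
See: -19479/10
Do: begin[x=91]
See: 91
Do: pin[d=1805-09-06]
See: 1805-09-06
Do: drift[n=-356]
See: 1804-09-15

Answer: cur=2209-11-22


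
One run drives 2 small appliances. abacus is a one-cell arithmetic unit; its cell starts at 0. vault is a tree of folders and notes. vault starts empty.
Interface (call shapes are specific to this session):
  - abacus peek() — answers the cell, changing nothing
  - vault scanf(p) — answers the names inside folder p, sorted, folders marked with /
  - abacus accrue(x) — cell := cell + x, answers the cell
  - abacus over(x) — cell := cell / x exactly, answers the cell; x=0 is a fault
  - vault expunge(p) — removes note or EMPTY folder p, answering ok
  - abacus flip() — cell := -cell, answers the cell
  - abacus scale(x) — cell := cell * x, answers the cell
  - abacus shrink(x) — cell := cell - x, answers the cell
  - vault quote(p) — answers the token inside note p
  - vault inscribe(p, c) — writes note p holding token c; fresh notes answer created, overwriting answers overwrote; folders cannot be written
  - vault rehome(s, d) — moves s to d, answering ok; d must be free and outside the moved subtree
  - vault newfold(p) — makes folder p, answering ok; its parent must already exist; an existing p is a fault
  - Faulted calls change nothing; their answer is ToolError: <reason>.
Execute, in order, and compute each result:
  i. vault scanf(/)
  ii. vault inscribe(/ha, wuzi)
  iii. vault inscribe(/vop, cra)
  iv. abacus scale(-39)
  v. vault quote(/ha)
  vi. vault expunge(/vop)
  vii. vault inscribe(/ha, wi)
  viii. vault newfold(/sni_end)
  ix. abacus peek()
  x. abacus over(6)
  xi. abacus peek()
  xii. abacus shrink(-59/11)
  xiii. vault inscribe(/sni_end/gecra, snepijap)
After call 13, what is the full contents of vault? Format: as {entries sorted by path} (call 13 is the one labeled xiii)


Act: vault scanf[p: /]
Obs: []
Act: vault inscribe[p: /ha; c: wuzi]
Obs: created
Act: vault inscribe[p: /vop; c: cra]
Obs: created
Act: abacus scale[x: -39]
Obs: 0
Act: vault quote[p: /ha]
Obs: wuzi
Act: vault expunge[p: /vop]
Obs: ok
Act: vault inscribe[p: /ha; c: wi]
Obs: overwrote
Act: vault newfold[p: /sni_end]
Obs: ok
Act: abacus peek[]
Obs: 0
Act: abacus over[x: 6]
Obs: 0
Act: abacus peek[]
Obs: 0
Act: abacus shrink[x: -59/11]
Obs: 59/11
Act: vault inscribe[p: /sni_end/gecra; c: snepijap]
Obs: created

Answer: {ha=wi, sni_end/, sni_end/gecra=snepijap}


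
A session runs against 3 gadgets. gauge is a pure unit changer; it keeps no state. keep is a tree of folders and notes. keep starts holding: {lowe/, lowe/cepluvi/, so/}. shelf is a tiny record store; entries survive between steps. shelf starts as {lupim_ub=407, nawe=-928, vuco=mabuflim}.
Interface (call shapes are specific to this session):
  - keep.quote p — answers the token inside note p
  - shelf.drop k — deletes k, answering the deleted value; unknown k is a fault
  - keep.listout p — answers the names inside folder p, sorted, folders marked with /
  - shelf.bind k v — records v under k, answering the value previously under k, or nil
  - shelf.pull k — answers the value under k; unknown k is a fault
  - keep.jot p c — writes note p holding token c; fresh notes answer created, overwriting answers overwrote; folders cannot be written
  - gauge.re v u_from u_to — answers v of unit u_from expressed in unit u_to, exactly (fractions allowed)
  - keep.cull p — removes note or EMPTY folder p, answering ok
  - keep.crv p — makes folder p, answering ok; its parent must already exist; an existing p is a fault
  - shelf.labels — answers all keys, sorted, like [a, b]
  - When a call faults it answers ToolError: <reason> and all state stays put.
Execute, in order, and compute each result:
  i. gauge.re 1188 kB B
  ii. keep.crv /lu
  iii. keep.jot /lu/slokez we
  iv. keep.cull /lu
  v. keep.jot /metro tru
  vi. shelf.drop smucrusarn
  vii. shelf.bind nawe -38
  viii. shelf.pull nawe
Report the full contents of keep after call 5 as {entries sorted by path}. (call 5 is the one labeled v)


Then re with 1188, kB, B, and see 1188000.
I invoke crv with /lu, and observe ok.
Calling jot with /lu/slokez, we: created.
I use cull with /lu, which returns ToolError: not empty.
Then jot with /metro, tru, and see created.
I try drop with smucrusarn, giving ToolError: no such key smucrusarn.
I invoke bind with nawe, -38, and observe -928.
I invoke pull with nawe, and get -38.

Answer: {lowe/, lowe/cepluvi/, lu/, lu/slokez=we, metro=tru, so/}


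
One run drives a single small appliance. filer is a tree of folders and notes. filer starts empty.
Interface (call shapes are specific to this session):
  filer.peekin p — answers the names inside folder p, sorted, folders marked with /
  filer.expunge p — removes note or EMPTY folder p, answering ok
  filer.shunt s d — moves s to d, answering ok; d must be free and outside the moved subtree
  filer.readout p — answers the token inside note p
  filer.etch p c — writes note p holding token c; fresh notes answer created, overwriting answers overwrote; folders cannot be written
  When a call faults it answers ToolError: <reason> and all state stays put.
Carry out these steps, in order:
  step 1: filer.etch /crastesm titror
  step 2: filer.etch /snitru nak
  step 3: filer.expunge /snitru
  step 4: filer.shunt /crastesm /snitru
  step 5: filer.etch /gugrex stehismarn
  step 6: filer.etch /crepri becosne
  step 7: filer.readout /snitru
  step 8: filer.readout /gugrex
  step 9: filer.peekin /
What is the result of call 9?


Answer: [crepri, gugrex, snitru]

Derivation:
I run etch on /crastesm, titror: created.
I call etch on /snitru, nak, and observe created.
I try expunge on /snitru: ok.
Calling shunt on /crastesm, /snitru, → ok.
Now I run etch on /gugrex, stehismarn, and get created.
Calling etch on /crepri, becosne, — result: created.
Using readout on /snitru, and observe titror.
Using readout on /gugrex, yielding stehismarn.
Calling peekin on /, and get [crepri, gugrex, snitru].


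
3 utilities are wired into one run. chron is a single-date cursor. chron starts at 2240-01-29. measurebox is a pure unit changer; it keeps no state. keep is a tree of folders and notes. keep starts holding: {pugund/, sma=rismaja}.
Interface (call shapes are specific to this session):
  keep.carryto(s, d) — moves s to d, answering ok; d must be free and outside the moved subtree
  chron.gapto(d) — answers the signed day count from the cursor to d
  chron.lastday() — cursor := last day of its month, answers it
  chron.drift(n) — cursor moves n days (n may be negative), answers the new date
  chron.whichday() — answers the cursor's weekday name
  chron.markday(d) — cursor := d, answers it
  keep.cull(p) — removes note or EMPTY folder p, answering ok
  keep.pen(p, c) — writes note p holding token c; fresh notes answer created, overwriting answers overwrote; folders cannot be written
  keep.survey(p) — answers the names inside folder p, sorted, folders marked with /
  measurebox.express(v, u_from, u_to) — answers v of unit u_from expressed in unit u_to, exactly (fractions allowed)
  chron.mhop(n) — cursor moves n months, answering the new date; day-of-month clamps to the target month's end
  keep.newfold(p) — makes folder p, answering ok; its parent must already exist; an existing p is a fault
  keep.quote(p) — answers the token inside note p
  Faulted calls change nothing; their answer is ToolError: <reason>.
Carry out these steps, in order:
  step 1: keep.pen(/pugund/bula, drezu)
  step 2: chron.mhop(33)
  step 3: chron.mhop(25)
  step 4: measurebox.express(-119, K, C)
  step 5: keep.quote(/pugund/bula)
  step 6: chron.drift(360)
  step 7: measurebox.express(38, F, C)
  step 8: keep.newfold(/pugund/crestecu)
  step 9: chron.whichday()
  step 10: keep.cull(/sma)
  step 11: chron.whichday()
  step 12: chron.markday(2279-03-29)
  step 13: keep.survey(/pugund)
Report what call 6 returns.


Answer: 2245-11-24

Derivation:
# keep.pen(p→/pugund/bula, c→drezu) : created
# chron.mhop(n→33) : 2242-10-29
# chron.mhop(n→25) : 2244-11-29
# measurebox.express(v→-119, u_from→K, u_to→C) : -7843/20
# keep.quote(p→/pugund/bula) : drezu
# chron.drift(n→360) : 2245-11-24
# measurebox.express(v→38, u_from→F, u_to→C) : 10/3
# keep.newfold(p→/pugund/crestecu) : ok
# chron.whichday() : Monday
# keep.cull(p→/sma) : ok
# chron.whichday() : Monday
# chron.markday(d→2279-03-29) : 2279-03-29
# keep.survey(p→/pugund) : [bula, crestecu/]


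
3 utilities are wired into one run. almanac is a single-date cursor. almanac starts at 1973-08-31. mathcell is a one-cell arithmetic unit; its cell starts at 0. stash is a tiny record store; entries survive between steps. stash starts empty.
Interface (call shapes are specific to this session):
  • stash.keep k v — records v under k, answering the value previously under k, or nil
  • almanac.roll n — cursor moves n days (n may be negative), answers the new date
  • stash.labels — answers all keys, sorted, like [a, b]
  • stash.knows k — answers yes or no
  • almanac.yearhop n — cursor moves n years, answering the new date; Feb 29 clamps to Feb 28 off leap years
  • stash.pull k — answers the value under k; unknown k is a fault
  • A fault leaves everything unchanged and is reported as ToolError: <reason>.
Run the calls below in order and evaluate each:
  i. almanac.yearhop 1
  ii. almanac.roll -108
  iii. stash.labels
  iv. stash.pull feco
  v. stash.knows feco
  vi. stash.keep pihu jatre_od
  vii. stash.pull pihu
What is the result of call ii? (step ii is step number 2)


~$ almanac.yearhop n→1
  1974-08-31
~$ almanac.roll n→-108
  1974-05-15
~$ stash.labels
  []
~$ stash.pull k→feco
  ToolError: no such key feco
~$ stash.knows k→feco
  no
~$ stash.keep k→pihu v→jatre_od
  nil
~$ stash.pull k→pihu
  jatre_od

Answer: 1974-05-15


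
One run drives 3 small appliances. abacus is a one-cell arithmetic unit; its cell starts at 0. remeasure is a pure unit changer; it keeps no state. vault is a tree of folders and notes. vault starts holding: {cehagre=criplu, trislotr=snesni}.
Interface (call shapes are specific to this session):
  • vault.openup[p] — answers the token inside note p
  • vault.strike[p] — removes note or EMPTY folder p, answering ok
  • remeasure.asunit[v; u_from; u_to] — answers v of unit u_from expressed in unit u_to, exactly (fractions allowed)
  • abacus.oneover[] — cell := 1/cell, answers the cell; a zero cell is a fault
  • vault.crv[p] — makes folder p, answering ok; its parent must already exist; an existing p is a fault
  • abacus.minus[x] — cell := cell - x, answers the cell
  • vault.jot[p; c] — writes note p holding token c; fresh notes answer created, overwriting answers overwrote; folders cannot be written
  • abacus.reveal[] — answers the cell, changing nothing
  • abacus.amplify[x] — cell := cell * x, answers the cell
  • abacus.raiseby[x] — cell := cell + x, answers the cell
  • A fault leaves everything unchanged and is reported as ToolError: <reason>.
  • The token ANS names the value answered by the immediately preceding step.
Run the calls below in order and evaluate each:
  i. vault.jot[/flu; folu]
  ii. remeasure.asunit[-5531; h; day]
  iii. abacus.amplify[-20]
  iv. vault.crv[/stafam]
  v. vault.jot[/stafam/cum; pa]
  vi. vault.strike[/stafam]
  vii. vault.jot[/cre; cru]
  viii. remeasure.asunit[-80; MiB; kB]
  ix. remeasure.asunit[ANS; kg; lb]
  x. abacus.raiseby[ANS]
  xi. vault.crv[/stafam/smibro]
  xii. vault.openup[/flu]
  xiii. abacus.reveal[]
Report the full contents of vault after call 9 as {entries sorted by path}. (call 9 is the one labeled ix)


Answer: {cehagre=criplu, cre=cru, flu=folu, stafam/, stafam/cum=pa, trislotr=snesni}

Derivation:
Act: jot[/flu; folu]
Obs: created
Act: asunit[-5531; h; day]
Obs: -5531/24
Act: amplify[-20]
Obs: 0
Act: crv[/stafam]
Obs: ok
Act: jot[/stafam/cum; pa]
Obs: created
Act: strike[/stafam]
Obs: ToolError: not empty
Act: jot[/cre; cru]
Obs: created
Act: asunit[-80; MiB; kB]
Obs: -2097152/25
Act: asunit[ANS; kg; lb]
Obs: -8388608000000/45359237
Act: raiseby[ANS]
Obs: -8388608000000/45359237
Act: crv[/stafam/smibro]
Obs: ok
Act: openup[/flu]
Obs: folu
Act: reveal[]
Obs: -8388608000000/45359237


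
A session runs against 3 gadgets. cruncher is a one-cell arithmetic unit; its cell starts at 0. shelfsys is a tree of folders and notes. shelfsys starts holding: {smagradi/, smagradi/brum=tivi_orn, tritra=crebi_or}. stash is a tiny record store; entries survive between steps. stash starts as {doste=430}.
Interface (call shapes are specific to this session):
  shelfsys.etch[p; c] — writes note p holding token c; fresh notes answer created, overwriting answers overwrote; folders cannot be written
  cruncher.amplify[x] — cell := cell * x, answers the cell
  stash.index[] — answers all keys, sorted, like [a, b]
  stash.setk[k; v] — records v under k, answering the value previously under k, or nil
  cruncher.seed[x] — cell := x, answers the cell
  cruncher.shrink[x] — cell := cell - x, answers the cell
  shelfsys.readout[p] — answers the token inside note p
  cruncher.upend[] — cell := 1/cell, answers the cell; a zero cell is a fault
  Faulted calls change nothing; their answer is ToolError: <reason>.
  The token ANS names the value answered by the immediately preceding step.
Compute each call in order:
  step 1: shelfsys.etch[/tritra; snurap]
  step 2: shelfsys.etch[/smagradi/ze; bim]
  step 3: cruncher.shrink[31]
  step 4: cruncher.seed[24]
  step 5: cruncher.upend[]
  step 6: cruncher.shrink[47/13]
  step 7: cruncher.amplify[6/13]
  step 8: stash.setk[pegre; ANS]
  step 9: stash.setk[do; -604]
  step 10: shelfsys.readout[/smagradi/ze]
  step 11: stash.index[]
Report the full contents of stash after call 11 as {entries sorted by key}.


Answer: {do=-604, doste=430, pegre=-1115/676}

Derivation:
==> shelfsys.etch(/tritra, snurap)
<== overwrote
==> shelfsys.etch(/smagradi/ze, bim)
<== created
==> cruncher.shrink(31)
<== -31
==> cruncher.seed(24)
<== 24
==> cruncher.upend()
<== 1/24
==> cruncher.shrink(47/13)
<== -1115/312
==> cruncher.amplify(6/13)
<== -1115/676
==> stash.setk(pegre, ANS)
<== nil
==> stash.setk(do, -604)
<== nil
==> shelfsys.readout(/smagradi/ze)
<== bim
==> stash.index()
<== [do, doste, pegre]


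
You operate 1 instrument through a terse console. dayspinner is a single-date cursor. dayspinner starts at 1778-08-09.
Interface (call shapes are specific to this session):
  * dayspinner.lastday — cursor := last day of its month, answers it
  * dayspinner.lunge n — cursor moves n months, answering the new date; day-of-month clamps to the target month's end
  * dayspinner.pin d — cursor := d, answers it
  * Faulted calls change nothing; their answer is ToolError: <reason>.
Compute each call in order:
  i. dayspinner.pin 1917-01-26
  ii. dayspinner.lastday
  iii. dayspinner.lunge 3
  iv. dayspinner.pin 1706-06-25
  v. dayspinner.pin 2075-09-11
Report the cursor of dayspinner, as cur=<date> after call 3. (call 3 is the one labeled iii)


Answer: cur=1917-04-30

Derivation:
Do: pin[d=1917-01-26]
See: 1917-01-26
Do: lastday[]
See: 1917-01-31
Do: lunge[n=3]
See: 1917-04-30
Do: pin[d=1706-06-25]
See: 1706-06-25
Do: pin[d=2075-09-11]
See: 2075-09-11


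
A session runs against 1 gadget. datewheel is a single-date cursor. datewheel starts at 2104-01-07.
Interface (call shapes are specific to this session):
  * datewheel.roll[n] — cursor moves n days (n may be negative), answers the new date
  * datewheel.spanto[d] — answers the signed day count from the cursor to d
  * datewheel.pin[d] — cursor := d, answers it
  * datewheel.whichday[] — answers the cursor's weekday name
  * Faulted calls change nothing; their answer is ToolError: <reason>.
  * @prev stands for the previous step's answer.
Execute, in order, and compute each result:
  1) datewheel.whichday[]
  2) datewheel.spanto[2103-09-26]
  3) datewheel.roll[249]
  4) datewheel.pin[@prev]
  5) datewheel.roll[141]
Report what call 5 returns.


Do: datewheel.whichday[]
See: Monday
Do: datewheel.spanto[d='2103-09-26']
See: -103
Do: datewheel.roll[n='249']
See: 2104-09-12
Do: datewheel.pin[d='@prev']
See: 2104-09-12
Do: datewheel.roll[n='141']
See: 2105-01-31

Answer: 2105-01-31


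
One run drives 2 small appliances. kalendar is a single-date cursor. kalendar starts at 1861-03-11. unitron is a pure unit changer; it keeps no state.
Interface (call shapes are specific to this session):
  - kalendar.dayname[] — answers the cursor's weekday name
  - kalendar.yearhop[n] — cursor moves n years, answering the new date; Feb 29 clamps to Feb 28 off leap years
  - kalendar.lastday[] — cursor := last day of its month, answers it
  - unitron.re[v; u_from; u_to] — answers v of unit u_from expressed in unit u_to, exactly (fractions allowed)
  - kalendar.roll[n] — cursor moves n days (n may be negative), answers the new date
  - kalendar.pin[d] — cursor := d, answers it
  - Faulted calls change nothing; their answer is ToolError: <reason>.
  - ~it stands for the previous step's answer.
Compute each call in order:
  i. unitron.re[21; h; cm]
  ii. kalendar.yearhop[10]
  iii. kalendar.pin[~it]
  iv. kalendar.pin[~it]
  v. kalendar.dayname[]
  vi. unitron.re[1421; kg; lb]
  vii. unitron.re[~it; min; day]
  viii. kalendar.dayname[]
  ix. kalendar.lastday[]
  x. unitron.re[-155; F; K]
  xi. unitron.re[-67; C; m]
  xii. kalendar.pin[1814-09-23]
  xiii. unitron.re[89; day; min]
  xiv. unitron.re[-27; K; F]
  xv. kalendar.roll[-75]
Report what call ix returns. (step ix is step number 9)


~$ re v='21' u_from='h' u_to='cm'
[out] ToolError: incompatible units
~$ yearhop n='10'
[out] 1871-03-11
~$ pin d='~it'
[out] 1871-03-11
~$ pin d='~it'
[out] 1871-03-11
~$ dayname
[out] Saturday
~$ re v='1421' u_from='kg' u_to='lb'
[out] 20300000000/6479891
~$ re v='~it' u_from='min' u_to='day'
[out] 126875000/58319019
~$ dayname
[out] Saturday
~$ lastday
[out] 1871-03-31
~$ re v='-155' u_from='F' u_to='K'
[out] 30467/180
~$ re v='-67' u_from='C' u_to='m'
[out] ToolError: incompatible units
~$ pin d='1814-09-23'
[out] 1814-09-23
~$ re v='89' u_from='day' u_to='min'
[out] 128160
~$ re v='-27' u_from='K' u_to='F'
[out] -50827/100
~$ roll n='-75'
[out] 1814-07-10

Answer: 1871-03-31


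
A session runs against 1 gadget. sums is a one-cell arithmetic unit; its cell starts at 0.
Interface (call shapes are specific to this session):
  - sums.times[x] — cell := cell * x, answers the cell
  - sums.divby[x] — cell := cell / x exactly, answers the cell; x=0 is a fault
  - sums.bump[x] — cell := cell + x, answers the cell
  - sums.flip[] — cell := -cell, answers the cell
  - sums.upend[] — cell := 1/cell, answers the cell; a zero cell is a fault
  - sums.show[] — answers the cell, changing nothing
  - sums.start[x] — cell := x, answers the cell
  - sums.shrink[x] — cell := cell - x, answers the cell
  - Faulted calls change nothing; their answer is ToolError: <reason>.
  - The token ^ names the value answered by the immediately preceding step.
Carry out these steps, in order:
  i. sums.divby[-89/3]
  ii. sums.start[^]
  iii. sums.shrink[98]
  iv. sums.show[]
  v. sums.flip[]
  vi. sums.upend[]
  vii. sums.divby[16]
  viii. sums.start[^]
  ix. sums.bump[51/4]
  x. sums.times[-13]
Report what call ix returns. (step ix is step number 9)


> divby x: -89/3
  0
> start x: ^
  0
> shrink x: 98
  -98
> show
  -98
> flip
  98
> upend
  1/98
> divby x: 16
  1/1568
> start x: ^
  1/1568
> bump x: 51/4
  19993/1568
> times x: -13
  -259909/1568

Answer: 19993/1568


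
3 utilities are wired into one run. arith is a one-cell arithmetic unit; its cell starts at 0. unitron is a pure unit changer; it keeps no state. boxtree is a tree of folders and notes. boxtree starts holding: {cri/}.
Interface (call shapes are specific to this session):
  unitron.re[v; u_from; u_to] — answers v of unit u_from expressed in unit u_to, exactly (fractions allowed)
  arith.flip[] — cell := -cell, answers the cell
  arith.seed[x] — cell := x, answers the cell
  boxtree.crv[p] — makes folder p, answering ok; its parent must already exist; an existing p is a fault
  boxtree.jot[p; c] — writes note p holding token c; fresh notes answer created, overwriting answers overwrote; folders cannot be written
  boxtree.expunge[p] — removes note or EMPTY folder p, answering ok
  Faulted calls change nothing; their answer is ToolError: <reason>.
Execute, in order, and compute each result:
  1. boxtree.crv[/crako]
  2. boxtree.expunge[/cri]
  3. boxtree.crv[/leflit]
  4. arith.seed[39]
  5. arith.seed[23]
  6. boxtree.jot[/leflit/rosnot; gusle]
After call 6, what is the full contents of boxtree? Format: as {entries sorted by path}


Calling boxtree.crv passing p: /crako, yielding ok.
I use boxtree.expunge passing p: /cri, — result: ok.
Invoking boxtree.crv passing p: /leflit, — result: ok.
Calling arith.seed passing x: 39, → 39.
I use arith.seed passing x: 23, → 23.
I invoke boxtree.jot passing p: /leflit/rosnot, c: gusle, giving created.

Answer: {crako/, leflit/, leflit/rosnot=gusle}


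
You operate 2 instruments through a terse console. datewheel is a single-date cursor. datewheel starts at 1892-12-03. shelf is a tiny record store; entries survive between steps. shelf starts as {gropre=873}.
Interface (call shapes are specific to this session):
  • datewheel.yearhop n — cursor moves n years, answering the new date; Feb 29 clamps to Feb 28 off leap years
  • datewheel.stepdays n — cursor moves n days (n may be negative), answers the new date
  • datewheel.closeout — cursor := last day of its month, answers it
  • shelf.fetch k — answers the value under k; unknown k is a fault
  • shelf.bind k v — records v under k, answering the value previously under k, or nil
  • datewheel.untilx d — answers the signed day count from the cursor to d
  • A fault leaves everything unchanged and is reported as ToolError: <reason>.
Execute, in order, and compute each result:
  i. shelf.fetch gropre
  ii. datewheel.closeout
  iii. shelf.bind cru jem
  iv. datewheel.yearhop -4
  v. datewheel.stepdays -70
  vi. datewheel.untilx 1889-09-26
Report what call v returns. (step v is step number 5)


·→ fetch(gropre)
·← 873
·→ closeout()
·← 1892-12-31
·→ bind(cru, jem)
·← nil
·→ yearhop(-4)
·← 1888-12-31
·→ stepdays(-70)
·← 1888-10-22
·→ untilx(1889-09-26)
·← 339

Answer: 1888-10-22


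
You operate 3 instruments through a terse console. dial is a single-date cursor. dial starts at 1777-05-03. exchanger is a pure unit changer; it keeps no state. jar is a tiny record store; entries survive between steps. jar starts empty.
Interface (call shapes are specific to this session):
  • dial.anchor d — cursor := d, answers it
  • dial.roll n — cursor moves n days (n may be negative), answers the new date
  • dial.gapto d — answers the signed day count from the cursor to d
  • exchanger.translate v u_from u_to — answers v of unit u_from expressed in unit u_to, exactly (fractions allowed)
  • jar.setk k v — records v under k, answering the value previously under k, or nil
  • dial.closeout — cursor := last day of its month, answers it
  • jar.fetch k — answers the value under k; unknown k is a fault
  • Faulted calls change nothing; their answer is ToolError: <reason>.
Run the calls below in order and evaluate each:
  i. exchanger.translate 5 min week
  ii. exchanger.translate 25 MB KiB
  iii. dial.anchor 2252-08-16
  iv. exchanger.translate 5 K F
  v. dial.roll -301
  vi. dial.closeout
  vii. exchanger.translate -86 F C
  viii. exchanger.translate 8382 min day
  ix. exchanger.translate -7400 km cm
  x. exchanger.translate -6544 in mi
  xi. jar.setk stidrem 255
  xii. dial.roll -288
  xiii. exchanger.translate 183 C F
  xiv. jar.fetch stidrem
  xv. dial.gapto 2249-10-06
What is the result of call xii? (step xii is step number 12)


Answer: 2251-01-16

Derivation:
% exchanger.translate(v→5, u_from→min, u_to→week) ~> 1/2016
% exchanger.translate(v→25, u_from→MB, u_to→KiB) ~> 390625/16
% dial.anchor(d→2252-08-16) ~> 2252-08-16
% exchanger.translate(v→5, u_from→K, u_to→F) ~> -45067/100
% dial.roll(n→-301) ~> 2251-10-20
% dial.closeout() ~> 2251-10-31
% exchanger.translate(v→-86, u_from→F, u_to→C) ~> -590/9
% exchanger.translate(v→8382, u_from→min, u_to→day) ~> 1397/240
% exchanger.translate(v→-7400, u_from→km, u_to→cm) ~> -740000000
% exchanger.translate(v→-6544, u_from→in, u_to→mi) ~> -409/3960
% jar.setk(k→stidrem, v→255) ~> nil
% dial.roll(n→-288) ~> 2251-01-16
% exchanger.translate(v→183, u_from→C, u_to→F) ~> 1807/5
% jar.fetch(k→stidrem) ~> 255
% dial.gapto(d→2249-10-06) ~> -467


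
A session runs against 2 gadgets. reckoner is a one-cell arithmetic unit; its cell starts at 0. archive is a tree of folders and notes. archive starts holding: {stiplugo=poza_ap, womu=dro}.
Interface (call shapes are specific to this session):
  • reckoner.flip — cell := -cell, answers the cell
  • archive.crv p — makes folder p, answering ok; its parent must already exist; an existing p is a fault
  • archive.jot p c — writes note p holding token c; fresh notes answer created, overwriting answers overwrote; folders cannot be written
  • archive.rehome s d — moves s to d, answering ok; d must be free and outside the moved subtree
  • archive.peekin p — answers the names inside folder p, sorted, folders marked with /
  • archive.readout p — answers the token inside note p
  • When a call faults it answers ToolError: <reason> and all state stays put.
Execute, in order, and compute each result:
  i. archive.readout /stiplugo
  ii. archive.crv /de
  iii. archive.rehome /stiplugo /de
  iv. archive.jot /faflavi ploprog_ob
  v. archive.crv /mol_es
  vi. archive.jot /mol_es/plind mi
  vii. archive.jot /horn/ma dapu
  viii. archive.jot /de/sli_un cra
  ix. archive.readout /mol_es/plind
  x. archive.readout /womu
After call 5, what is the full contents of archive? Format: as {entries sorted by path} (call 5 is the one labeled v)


! readout(p='/stiplugo') ~> poza_ap
! crv(p='/de') ~> ok
! rehome(s='/stiplugo', d='/de') ~> ToolError: exists
! jot(p='/faflavi', c='ploprog_ob') ~> created
! crv(p='/mol_es') ~> ok
! jot(p='/mol_es/plind', c='mi') ~> created
! jot(p='/horn/ma', c='dapu') ~> ToolError: no parent
! jot(p='/de/sli_un', c='cra') ~> created
! readout(p='/mol_es/plind') ~> mi
! readout(p='/womu') ~> dro

Answer: {de/, faflavi=ploprog_ob, mol_es/, stiplugo=poza_ap, womu=dro}


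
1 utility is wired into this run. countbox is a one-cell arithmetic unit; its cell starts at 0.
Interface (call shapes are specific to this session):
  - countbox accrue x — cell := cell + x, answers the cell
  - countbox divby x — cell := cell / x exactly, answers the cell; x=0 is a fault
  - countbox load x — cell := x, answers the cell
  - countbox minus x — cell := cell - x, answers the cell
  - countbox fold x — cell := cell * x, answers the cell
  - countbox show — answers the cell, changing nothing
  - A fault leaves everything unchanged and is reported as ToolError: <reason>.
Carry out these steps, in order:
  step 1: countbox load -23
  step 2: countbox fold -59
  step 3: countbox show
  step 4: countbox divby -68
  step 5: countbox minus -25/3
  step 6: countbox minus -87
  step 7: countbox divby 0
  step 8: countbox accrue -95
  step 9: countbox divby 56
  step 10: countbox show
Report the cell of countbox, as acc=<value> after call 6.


Answer: acc=15377/204

Derivation:
I try countbox load with x→-23, yielding -23.
Then countbox fold with x→-59, and see 1357.
I call countbox show, yielding 1357.
I invoke countbox divby with x→-68, and see -1357/68.
I try countbox minus with x→-25/3, which returns -2371/204.
I run countbox minus with x→-87, and get 15377/204.
Then countbox divby with x→0, yielding ToolError: division by zero.
I run countbox accrue with x→-95, — result: -4003/204.
Then countbox divby with x→56: -4003/11424.
Then countbox show(), and get -4003/11424.


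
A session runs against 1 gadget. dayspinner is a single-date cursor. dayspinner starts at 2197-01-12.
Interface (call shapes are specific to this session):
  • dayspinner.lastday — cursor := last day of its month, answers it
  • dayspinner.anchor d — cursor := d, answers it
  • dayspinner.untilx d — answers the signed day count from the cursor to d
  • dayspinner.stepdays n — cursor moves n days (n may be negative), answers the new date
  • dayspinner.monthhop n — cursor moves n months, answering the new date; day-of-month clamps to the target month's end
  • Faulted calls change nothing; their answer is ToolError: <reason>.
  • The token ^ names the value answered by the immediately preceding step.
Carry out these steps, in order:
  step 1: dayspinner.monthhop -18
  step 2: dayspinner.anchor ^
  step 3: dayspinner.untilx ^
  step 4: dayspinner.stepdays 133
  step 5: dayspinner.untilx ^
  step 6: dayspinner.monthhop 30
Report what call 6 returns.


Answer: 2198-05-22

Derivation:
// 1. dayspinner.monthhop(-18) == 2195-07-12
// 2. dayspinner.anchor(^) == 2195-07-12
// 3. dayspinner.untilx(^) == 0
// 4. dayspinner.stepdays(133) == 2195-11-22
// 5. dayspinner.untilx(^) == 0
// 6. dayspinner.monthhop(30) == 2198-05-22
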